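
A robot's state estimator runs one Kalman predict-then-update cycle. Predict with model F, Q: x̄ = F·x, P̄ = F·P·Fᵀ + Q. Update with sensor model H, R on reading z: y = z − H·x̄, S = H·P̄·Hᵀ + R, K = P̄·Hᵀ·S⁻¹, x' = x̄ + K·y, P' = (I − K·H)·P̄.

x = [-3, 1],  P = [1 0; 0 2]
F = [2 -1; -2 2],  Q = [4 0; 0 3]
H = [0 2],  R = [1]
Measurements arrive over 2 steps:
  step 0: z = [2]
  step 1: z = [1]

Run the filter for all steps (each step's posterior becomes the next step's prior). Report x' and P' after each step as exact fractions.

step 0: x' = [-203/61, 68/61], P' = [354/61 -8/61; -8/61 15/61]
step 1: x' = [-3918/6953, 3988/6953], P' = [48207/6953 -1494/6953; -1494/6953 1723/6953]

step 0: x̄ = F·x = [-7, 8]
step 0: P̄ = F·P·Fᵀ + Q = [10 -8; -8 15]
step 0: y = z − H·x̄ = [-14]
step 0: S = H·P̄·Hᵀ + R = [61]
step 0: K = P̄·Hᵀ·S⁻¹ = [-16/61; 30/61]
step 0: x' = x̄ + K·y = [-203/61, 68/61]
step 0: P' = (I − K·H)·P̄ = [354/61 -8/61; -8/61 15/61]
step 1: x̄ = F·x = [-474/61, 542/61]
step 1: P̄ = F·P·Fᵀ + Q = [1707/61 -1494/61; -1494/61 1723/61]
step 1: y = z − H·x̄ = [-1023/61]
step 1: S = H·P̄·Hᵀ + R = [6953/61]
step 1: K = P̄·Hᵀ·S⁻¹ = [-2988/6953; 3446/6953]
step 1: x' = x̄ + K·y = [-3918/6953, 3988/6953]
step 1: P' = (I − K·H)·P̄ = [48207/6953 -1494/6953; -1494/6953 1723/6953]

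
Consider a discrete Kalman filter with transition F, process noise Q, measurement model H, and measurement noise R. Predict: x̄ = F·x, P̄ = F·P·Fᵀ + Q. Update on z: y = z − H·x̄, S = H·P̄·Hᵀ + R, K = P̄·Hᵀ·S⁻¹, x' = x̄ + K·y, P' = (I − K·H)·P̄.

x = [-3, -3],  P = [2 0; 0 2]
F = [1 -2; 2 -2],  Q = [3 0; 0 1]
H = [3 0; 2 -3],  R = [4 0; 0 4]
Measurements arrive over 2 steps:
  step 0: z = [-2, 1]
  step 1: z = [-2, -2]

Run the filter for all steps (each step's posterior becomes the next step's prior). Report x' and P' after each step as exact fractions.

step 0: x' = [-698/1393, -1179/1393], P' = [596/1393 408/1393; 408/1393 4276/6965]
step 1: x' = [-4207482/8151139, 2372486/8151139], P' = [3256028/8151139 1993800/8151139; 1993800/8151139 4259372/8151139]

step 0: x̄ = F·x = [3, 0]
step 0: P̄ = F·P·Fᵀ + Q = [13 12; 12 17]
step 0: y = z − H·x̄ = [-11, -5]
step 0: S = H·P̄·Hᵀ + R = [121 -30; -30 65]
step 0: K = P̄·Hᵀ·S⁻¹ = [447/1393 -8/1393; 306/1393 -2187/6965]
step 0: x' = x̄ + K·y = [-698/1393, -1179/1393]
step 0: P' = (I − K·H)·P̄ = [596/1393 408/1393; 408/1393 4276/6965]
step 1: x̄ = F·x = [1660/1393, 962/1393]
step 1: P̄ = F·P·Fᵀ + Q = [32819/6965 10824/6965; 10824/6965 19669/6965]
step 1: y = z − H·x̄ = [-7766/1393, -460/199]
step 1: S = H·P̄·Hᵀ + R = [323231/6965 14214/995; 14214/995 29467/995]
step 1: K = P̄·Hᵀ·S⁻¹ = [2442021/8151139 132664/8151139; 1495350/8151139 -2197629/8151139]
step 1: x' = x̄ + K·y = [-4207482/8151139, 2372486/8151139]
step 1: P' = (I − K·H)·P̄ = [3256028/8151139 1993800/8151139; 1993800/8151139 4259372/8151139]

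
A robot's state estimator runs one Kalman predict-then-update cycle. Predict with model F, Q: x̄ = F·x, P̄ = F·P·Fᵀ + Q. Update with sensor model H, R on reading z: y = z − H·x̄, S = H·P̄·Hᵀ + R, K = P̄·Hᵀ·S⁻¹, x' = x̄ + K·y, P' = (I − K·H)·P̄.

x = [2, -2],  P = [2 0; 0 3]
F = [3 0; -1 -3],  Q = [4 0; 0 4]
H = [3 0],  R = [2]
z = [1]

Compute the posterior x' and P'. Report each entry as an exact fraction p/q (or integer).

x' = [39/100, 553/100]
P' = [11/50 -3/50; -3/50 1569/50]

x̄ = F·x = [6, 4]
P̄ = F·P·Fᵀ + Q = [22 -6; -6 33]
y = z − H·x̄ = [-17]
S = H·P̄·Hᵀ + R = [200]
K = P̄·Hᵀ·S⁻¹ = [33/100; -9/100]
x' = x̄ + K·y = [39/100, 553/100]
P' = (I − K·H)·P̄ = [11/50 -3/50; -3/50 1569/50]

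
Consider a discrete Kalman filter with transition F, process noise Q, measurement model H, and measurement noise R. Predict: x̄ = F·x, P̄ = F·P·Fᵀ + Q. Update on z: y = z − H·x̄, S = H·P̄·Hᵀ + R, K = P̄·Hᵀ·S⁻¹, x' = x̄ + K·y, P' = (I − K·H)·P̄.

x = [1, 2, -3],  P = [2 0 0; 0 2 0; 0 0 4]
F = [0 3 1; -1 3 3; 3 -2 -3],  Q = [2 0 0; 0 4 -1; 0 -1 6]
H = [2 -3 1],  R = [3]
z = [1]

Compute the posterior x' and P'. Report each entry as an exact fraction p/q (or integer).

x' = [3393/581, 293/83, 23/581]
P' = [9588/581 840/83 -1734/581; 840/83 605/83 60/83; -1734/581 60/83 5283/581]

x̄ = F·x = [3, -4, 8]
P̄ = F·P·Fᵀ + Q = [24 30 -24; 30 60 -55; -24 -55 68]
y = z − H·x̄ = [-25]
S = H·P̄·Hᵀ + R = [581]
K = P̄·Hᵀ·S⁻¹ = [-66/581; -25/83; 185/581]
x' = x̄ + K·y = [3393/581, 293/83, 23/581]
P' = (I − K·H)·P̄ = [9588/581 840/83 -1734/581; 840/83 605/83 60/83; -1734/581 60/83 5283/581]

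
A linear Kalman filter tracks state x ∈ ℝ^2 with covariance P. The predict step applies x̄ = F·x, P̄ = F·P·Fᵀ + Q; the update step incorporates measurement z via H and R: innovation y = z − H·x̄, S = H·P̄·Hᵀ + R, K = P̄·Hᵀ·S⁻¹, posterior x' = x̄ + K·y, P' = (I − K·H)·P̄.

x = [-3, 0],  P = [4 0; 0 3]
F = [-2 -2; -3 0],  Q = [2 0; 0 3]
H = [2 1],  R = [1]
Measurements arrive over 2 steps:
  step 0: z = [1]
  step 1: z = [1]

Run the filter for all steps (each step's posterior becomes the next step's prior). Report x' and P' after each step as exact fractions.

step 0: x' = [-9/16, 141/64], P' = [39/16 -291/64; -291/64 2415/256]
step 1: x' = [-91/222, 119/74], P' = [5755/888 -923/74; -923/74 1845/74]

step 0: x̄ = F·x = [6, 9]
step 0: P̄ = F·P·Fᵀ + Q = [30 24; 24 39]
step 0: y = z − H·x̄ = [-20]
step 0: S = H·P̄·Hᵀ + R = [256]
step 0: K = P̄·Hᵀ·S⁻¹ = [21/64; 87/256]
step 0: x' = x̄ + K·y = [-9/16, 141/64]
step 0: P' = (I − K·H)·P̄ = [39/16 -291/64; -291/64 2415/256]
step 1: x̄ = F·x = [-105/32, 27/16]
step 1: P̄ = F·P·Fᵀ + Q = [839/64 -405/32; -405/32 399/16]
step 1: y = z − H·x̄ = [47/8]
step 1: S = H·P̄·Hᵀ + R = [111/4]
step 1: K = P̄·Hᵀ·S⁻¹ = [217/444; -1/74]
step 1: x' = x̄ + K·y = [-91/222, 119/74]
step 1: P' = (I − K·H)·P̄ = [5755/888 -923/74; -923/74 1845/74]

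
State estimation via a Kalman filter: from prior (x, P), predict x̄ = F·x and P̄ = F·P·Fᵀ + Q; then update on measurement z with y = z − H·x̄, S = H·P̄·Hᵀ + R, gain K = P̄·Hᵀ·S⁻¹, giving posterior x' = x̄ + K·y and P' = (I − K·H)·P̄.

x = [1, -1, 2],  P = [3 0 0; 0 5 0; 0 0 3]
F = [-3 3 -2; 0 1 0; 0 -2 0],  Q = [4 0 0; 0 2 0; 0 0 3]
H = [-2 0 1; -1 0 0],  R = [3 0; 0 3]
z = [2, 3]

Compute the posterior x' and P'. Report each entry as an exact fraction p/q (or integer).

x̄ = F·x = [-10, -1, 2]
P̄ = F·P·Fᵀ + Q = [88 15 -30; 15 7 -10; -30 -10 23]
y = z − H·x̄ = [-20, -7]
S = H·P̄·Hᵀ + R = [498 206; 206 91]
K = P̄·Hᵀ·S⁻¹ = [-309/1441 -694/1441; -25/131 35/131; 1373/2882 -1079/1441]
x' = x̄ + K·y = [-3372/1441, 124/131, -3295/1441]
P' = (I − K·H)·P̄ = [2082/1441 -105/131 3237/1441; -105/131 442/131 -285/131; 3237/1441 -285/131 17067/2882]

x' = [-3372/1441, 124/131, -3295/1441]
P' = [2082/1441 -105/131 3237/1441; -105/131 442/131 -285/131; 3237/1441 -285/131 17067/2882]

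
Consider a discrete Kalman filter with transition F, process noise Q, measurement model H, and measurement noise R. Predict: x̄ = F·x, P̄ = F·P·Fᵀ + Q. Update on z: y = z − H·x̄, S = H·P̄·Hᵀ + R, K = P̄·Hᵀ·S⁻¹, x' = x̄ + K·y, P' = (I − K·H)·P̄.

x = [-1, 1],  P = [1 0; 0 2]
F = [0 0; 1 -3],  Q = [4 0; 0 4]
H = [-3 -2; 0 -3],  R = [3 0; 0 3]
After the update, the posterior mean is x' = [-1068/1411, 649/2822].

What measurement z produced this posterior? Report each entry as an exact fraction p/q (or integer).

x̄ = F·x = [0, -4]
P̄ = F·P·Fᵀ + Q = [4 0; 0 23]
S = H·P̄·Hᵀ + R = [131 138; 138 210]
K = P̄·Hᵀ·S⁻¹ = [-420/1411 276/1411; -23/1411 -897/2822]
x' − x̄ = [-1068/1411, 11937/2822] = K·y
y = (KᵀK)⁻¹·Kᵀ·(x' − x̄) = [-6, -13]
z = y + H·x̄ = [-6, -13] + [8, 12] = [2, -1]

z = [2, -1]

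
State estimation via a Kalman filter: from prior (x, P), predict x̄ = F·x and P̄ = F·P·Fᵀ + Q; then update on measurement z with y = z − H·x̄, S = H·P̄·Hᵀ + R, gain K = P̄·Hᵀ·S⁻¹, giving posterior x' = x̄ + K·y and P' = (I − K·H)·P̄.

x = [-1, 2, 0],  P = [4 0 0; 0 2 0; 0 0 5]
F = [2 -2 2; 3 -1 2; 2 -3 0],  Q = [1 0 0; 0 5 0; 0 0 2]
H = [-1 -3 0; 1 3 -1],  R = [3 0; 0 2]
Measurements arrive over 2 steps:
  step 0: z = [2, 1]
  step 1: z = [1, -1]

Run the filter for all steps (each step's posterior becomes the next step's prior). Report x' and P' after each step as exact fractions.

step 0: x̄ = F·x = [-6, -5, -8]
step 0: P̄ = F·P·Fᵀ + Q = [45 48 28; 48 63 30; 28 30 36]
step 0: y = z − H·x̄ = [-19, 14]
step 0: S = H·P̄·Hᵀ + R = [903 -782; -782 702]
step 0: K = P̄·Hᵀ·S⁻¹ = [-3388/11191 -2415/22382; -2250/11191 1587/22382; -9356/11191 -9115/11191]
step 0: x' = x̄ + K·y = [-19679/11191, -2096/11191, -39374/11191]
step 0: P' = (I − K·H)·P̄ = [115341/22382 -31671/22382 12579/11191; -31671/22382 15057/22382 5163/11191; 12579/11191 5163/11191 46298/11191]
step 1: x̄ = F·x = [-113914/11191, -135689/11191, -33070/11191]
step 1: P̄ = F·P·Fᵀ + Q = [643191/11191 767768/11191 453546/11191; 767768/11191 993019/11191 562137/11191; 453546/11191 562137/11191 1021693/22382]
step 1: y = z − H·x̄ = [-509790/11191, 476720/11191]
step 1: S = H·P̄·Hᵀ + R = [14220543/11191 -12047013/11191; -12047013/11191 20880569/22382]
step 1: K = P̄·Hᵀ·S⁻¹ = [-43466897/198730673 -2703072/198730673; -134383207/596192019 8932366/198730673; -161787420/198730673 -155675923/198730673]
step 1: x' = x̄ + K·y = [-157968452/198730673, 11474363/198730673, 151171430/198730673]
step 1: P' = (I − K·H)·P̄ = [579519816/198730673 -149706375/198730673 135806835/198730673; -149706375/198730673 284089582/596192019 116518475/198730673; 135806835/198730673 116518475/198730673 796714106/198730673]

step 0: x' = [-19679/11191, -2096/11191, -39374/11191], P' = [115341/22382 -31671/22382 12579/11191; -31671/22382 15057/22382 5163/11191; 12579/11191 5163/11191 46298/11191]
step 1: x' = [-157968452/198730673, 11474363/198730673, 151171430/198730673], P' = [579519816/198730673 -149706375/198730673 135806835/198730673; -149706375/198730673 284089582/596192019 116518475/198730673; 135806835/198730673 116518475/198730673 796714106/198730673]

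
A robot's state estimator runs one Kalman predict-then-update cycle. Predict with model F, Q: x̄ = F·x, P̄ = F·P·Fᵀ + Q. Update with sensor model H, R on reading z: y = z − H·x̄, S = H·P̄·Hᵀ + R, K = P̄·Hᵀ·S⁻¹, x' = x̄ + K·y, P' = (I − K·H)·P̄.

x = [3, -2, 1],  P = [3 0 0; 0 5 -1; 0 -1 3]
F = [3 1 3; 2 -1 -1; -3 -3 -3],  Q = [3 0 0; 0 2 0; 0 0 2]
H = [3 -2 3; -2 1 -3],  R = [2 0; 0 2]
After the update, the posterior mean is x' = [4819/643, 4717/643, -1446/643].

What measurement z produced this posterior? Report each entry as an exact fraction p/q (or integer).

x̄ = F·x = [10, 7, -6]
P̄ = F·P·Fᵀ + Q = [56 8 -57; 8 20 0; -57 0 83]
S = H·P̄·Hᵀ + R = [211 -212; -212 277]
K = P̄·Hᵀ·S⁻¹ = [8941/13503 10109/13503; -512/1929 -364/1929; -334/643 -569/643]
x' − x̄ = [-1611/643, 216/643, 2412/643] = K·y
y = (KᵀK)⁻¹·Kᵀ·(x' − x̄) = [3, -6]
z = y + H·x̄ = [3, -6] + [-2, 5] = [1, -1]

z = [1, -1]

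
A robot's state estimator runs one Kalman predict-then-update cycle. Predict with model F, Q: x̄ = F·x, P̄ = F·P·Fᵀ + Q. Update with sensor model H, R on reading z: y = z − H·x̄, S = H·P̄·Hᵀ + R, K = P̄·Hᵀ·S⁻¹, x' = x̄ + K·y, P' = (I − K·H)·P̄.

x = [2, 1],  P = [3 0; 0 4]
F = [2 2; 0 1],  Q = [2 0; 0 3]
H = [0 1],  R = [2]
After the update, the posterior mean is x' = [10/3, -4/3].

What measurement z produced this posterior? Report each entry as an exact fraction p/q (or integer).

z = [-2]

x̄ = F·x = [6, 1]
P̄ = F·P·Fᵀ + Q = [30 8; 8 7]
S = H·P̄·Hᵀ + R = [9]
K = P̄·Hᵀ·S⁻¹ = [8/9; 7/9]
x' − x̄ = [-8/3, -7/3] = K·y
y = (KᵀK)⁻¹·Kᵀ·(x' − x̄) = [-3]
z = y + H·x̄ = [-3] + [1] = [-2]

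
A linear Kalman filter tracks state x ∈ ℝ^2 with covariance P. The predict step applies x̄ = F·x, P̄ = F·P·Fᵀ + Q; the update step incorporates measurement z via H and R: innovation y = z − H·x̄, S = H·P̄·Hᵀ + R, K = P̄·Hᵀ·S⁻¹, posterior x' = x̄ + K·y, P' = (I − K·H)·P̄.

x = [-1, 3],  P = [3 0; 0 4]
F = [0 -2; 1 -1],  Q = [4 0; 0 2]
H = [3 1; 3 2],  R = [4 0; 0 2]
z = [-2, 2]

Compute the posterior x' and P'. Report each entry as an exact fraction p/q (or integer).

x̄ = F·x = [-6, -4]
P̄ = F·P·Fᵀ + Q = [20 8; 8 9]
y = z − H·x̄ = [20, 28]
S = H·P̄·Hᵀ + R = [241 270; 270 314]
K = P̄·Hᵀ·S⁻¹ = [416/1387 -22/1387; -489/1387 606/1387]
x' = x̄ + K·y = [-618/1387, 1640/1387]
P' = (I − K·H)·P̄ = [1124/1387 -1708/1387; -1708/1387 3168/1387]

x' = [-618/1387, 1640/1387]
P' = [1124/1387 -1708/1387; -1708/1387 3168/1387]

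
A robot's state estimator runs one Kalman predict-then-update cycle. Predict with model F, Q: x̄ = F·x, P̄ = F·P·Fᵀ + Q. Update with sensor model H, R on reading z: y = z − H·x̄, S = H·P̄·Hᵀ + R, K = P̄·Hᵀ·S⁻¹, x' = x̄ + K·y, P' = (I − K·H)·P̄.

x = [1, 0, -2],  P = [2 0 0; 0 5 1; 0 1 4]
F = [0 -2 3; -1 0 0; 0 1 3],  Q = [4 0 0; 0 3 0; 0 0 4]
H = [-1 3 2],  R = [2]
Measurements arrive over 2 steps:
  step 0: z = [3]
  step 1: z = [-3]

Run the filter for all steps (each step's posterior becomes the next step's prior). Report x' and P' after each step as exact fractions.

step 0: x' = [-422/69, -3/23, -98/69], P' = [9932/207 10/69 4919/207; 10/69 90/23 -395/69; 4919/207 -395/69 4316/207]
step 1: x' = [21247/3737, -24100/11211, 17449/3737], P' = [823837/3737 -264551/11211 542009/3737; -264551/11211 118025/11211 -303719/11211; 542009/3737 -303719/11211 420820/3737]

step 0: x̄ = F·x = [-6, -1, -6]
step 0: P̄ = F·P·Fᵀ + Q = [48 0 23; 0 5 0; 23 0 51]
step 0: y = z − H·x̄ = [12]
step 0: S = H·P̄·Hᵀ + R = [207]
step 0: K = P̄·Hᵀ·S⁻¹ = [-2/207; 5/69; 79/207]
step 0: x' = x̄ + K·y = [-422/69, -3/23, -98/69]
step 0: P' = (I − K·H)·P̄ = [9932/207 10/69 4919/207; 10/69 90/23 -395/69; 4919/207 -395/69 4316/207]
step 1: x̄ = F·x = [-4, 422/69, -101/23]
step 1: P̄ = F·P·Fᵀ + Q = [276 -71 197; -71 10553/207 -1643/23; 197 -1643/23 3708/23]
step 1: y = z − H·x̄ = [-381/23]
step 1: S = H·P̄·Hᵀ + R = [3737/23]
step 1: K = P̄·Hᵀ·S⁻¹ = [-2185/3737; 5594/11211; -2044/3737]
step 1: x' = x̄ + K·y = [21247/3737, -24100/11211, 17449/3737]
step 1: P' = (I − K·H)·P̄ = [823837/3737 -264551/11211 542009/3737; -264551/11211 118025/11211 -303719/11211; 542009/3737 -303719/11211 420820/3737]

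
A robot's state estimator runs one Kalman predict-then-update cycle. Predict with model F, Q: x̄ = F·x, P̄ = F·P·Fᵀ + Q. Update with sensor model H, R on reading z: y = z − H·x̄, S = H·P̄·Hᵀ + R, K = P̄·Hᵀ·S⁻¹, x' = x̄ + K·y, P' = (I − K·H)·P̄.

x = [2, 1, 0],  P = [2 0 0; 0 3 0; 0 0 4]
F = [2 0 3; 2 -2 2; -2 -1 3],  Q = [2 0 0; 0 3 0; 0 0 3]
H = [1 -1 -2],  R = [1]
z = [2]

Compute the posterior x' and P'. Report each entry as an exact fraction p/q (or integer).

x̄ = F·x = [4, 2, -5]
P̄ = F·P·Fᵀ + Q = [46 32 28; 32 39 22; 28 22 50]
y = z − H·x̄ = [-10]
S = H·P̄·Hᵀ + R = [198]
K = P̄·Hᵀ·S⁻¹ = [-7/33; -17/66; -47/99]
x' = x̄ + K·y = [202/33, 151/33, -25/99]
P' = (I − K·H)·P̄ = [408/11 233/11 266/33; 233/11 569/22 -73/33; 266/33 -73/33 532/99]

x' = [202/33, 151/33, -25/99]
P' = [408/11 233/11 266/33; 233/11 569/22 -73/33; 266/33 -73/33 532/99]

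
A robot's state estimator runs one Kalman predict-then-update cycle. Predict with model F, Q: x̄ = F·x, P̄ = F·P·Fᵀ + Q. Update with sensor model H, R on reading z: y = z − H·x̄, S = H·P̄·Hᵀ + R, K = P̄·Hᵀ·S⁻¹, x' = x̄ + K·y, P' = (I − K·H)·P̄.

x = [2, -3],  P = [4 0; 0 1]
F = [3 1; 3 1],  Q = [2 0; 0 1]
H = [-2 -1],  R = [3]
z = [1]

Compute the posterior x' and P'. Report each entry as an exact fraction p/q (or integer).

x̄ = F·x = [3, 3]
P̄ = F·P·Fᵀ + Q = [39 37; 37 38]
y = z − H·x̄ = [10]
S = H·P̄·Hᵀ + R = [345]
K = P̄·Hᵀ·S⁻¹ = [-1/3; -112/345]
x' = x̄ + K·y = [-1/3, -17/69]
P' = (I − K·H)·P̄ = [2/3 -1/3; -1/3 566/345]

x' = [-1/3, -17/69]
P' = [2/3 -1/3; -1/3 566/345]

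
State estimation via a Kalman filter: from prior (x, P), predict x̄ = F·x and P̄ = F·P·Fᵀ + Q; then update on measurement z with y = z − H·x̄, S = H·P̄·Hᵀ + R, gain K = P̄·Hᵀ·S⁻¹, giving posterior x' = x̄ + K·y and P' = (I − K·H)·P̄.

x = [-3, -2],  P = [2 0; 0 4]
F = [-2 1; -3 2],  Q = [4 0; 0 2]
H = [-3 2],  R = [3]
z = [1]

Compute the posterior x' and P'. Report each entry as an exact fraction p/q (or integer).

x' = [60/17, 97/17]
P' = [752/51 372/17; 372/17 564/17]

x̄ = F·x = [4, 5]
P̄ = F·P·Fᵀ + Q = [16 20; 20 36]
y = z − H·x̄ = [3]
S = H·P̄·Hᵀ + R = [51]
K = P̄·Hᵀ·S⁻¹ = [-8/51; 4/17]
x' = x̄ + K·y = [60/17, 97/17]
P' = (I − K·H)·P̄ = [752/51 372/17; 372/17 564/17]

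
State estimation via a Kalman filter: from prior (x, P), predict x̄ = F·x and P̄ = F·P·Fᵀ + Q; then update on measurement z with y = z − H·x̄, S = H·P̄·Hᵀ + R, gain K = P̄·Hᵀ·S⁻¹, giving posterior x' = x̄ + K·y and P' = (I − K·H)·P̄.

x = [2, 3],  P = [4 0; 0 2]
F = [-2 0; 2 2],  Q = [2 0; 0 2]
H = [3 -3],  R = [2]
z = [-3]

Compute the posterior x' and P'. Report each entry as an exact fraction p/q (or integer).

x̄ = F·x = [-4, 10]
P̄ = F·P·Fᵀ + Q = [18 -16; -16 26]
y = z − H·x̄ = [39]
S = H·P̄·Hᵀ + R = [686]
K = P̄·Hᵀ·S⁻¹ = [51/343; -9/49]
x' = x̄ + K·y = [617/343, 139/49]
P' = (I − K·H)·P̄ = [972/343 134/49; 134/49 20/7]

x' = [617/343, 139/49]
P' = [972/343 134/49; 134/49 20/7]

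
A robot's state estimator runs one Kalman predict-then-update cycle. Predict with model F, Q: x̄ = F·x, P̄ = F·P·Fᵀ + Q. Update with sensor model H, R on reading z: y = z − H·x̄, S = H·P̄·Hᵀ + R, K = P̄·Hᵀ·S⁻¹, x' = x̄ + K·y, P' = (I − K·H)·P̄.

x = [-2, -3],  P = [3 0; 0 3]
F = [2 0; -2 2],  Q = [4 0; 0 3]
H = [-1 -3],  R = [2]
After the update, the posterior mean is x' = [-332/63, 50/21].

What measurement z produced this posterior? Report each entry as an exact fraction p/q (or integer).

z = [-2]

x̄ = F·x = [-4, -2]
P̄ = F·P·Fᵀ + Q = [16 -12; -12 27]
S = H·P̄·Hᵀ + R = [189]
K = P̄·Hᵀ·S⁻¹ = [20/189; -23/63]
x' − x̄ = [-80/63, 92/21] = K·y
y = (KᵀK)⁻¹·Kᵀ·(x' − x̄) = [-12]
z = y + H·x̄ = [-12] + [10] = [-2]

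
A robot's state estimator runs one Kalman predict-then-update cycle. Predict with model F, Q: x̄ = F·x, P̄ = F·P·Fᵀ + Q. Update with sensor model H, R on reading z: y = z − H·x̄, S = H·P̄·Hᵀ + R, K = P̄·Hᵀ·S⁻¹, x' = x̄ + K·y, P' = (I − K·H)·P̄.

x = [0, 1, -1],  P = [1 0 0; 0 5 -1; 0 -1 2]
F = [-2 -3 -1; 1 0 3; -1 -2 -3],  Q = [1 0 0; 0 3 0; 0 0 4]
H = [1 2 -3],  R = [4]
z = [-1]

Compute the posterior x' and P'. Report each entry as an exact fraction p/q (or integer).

x' = [-232/83, -81/83, -101/83]
P' = [18001/415 3187/415 8169/415; 3187/415 2074/415 2333/415; 8169/415 2333/415 4401/415]

x̄ = F·x = [-2, -3, 1]
P̄ = F·P·Fᵀ + Q = [46 1 27; 1 22 -13; 27 -13 31]
y = z − H·x̄ = [10]
S = H·P̄·Hᵀ + R = [415]
K = P̄·Hᵀ·S⁻¹ = [-33/415; 84/415; -92/415]
x' = x̄ + K·y = [-232/83, -81/83, -101/83]
P' = (I − K·H)·P̄ = [18001/415 3187/415 8169/415; 3187/415 2074/415 2333/415; 8169/415 2333/415 4401/415]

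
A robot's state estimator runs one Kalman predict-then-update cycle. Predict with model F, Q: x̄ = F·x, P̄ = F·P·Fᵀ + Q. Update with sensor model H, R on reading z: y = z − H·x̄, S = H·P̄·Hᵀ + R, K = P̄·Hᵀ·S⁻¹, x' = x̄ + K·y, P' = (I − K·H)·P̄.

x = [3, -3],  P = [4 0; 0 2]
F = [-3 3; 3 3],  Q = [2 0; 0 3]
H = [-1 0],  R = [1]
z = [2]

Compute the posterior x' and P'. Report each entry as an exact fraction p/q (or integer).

x' = [-130/57, -96/19]
P' = [56/57 -6/19; -6/19 975/19]

x̄ = F·x = [-18, 0]
P̄ = F·P·Fᵀ + Q = [56 -18; -18 57]
y = z − H·x̄ = [-16]
S = H·P̄·Hᵀ + R = [57]
K = P̄·Hᵀ·S⁻¹ = [-56/57; 6/19]
x' = x̄ + K·y = [-130/57, -96/19]
P' = (I − K·H)·P̄ = [56/57 -6/19; -6/19 975/19]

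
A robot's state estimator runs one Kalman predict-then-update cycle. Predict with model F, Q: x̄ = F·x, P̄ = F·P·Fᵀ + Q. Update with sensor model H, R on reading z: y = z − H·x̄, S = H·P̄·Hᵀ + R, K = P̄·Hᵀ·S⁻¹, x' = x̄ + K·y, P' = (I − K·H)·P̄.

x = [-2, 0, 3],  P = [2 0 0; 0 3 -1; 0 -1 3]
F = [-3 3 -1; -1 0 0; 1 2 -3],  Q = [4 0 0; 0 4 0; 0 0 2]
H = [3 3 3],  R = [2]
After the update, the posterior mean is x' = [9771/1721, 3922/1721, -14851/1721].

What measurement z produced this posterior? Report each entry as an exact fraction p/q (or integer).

z = [-2]

x̄ = F·x = [3, 2, -11]
P̄ = F·P·Fᵀ + Q = [58 6 32; 6 6 -2; 32 -2 55]
S = H·P̄·Hᵀ + R = [1721]
K = P̄·Hᵀ·S⁻¹ = [288/1721; 30/1721; 255/1721]
x' − x̄ = [4608/1721, 480/1721, 4080/1721] = K·y
y = (KᵀK)⁻¹·Kᵀ·(x' − x̄) = [16]
z = y + H·x̄ = [16] + [-18] = [-2]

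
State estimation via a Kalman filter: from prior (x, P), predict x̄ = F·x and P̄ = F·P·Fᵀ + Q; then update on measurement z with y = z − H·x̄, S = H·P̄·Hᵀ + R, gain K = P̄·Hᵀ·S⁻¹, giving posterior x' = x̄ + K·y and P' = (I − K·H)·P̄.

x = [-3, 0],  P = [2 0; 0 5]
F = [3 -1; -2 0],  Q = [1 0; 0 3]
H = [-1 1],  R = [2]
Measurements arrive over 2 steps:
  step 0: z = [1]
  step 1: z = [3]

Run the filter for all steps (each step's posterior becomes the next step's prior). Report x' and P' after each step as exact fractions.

step 0: x' = [-45/61, 44/61], P' = [168/61 96/61; 96/61 142/61]
step 1: x' = [-4121/1874, 1587/1874], P' = [7327/3748 3417/3748; 3417/3748 6759/3748]

step 0: x̄ = F·x = [-9, 6]
step 0: P̄ = F·P·Fᵀ + Q = [24 -12; -12 11]
step 0: y = z − H·x̄ = [-14]
step 0: S = H·P̄·Hᵀ + R = [61]
step 0: K = P̄·Hᵀ·S⁻¹ = [-36/61; 23/61]
step 0: x' = x̄ + K·y = [-45/61, 44/61]
step 0: P' = (I − K·H)·P̄ = [168/61 96/61; 96/61 142/61]
step 1: x̄ = F·x = [-179/61, 90/61]
step 1: P̄ = F·P·Fᵀ + Q = [1139/61 -816/61; -816/61 855/61]
step 1: y = z − H·x̄ = [-86/61]
step 1: S = H·P̄·Hᵀ + R = [3748/61]
step 1: K = P̄·Hᵀ·S⁻¹ = [-1955/3748; 1671/3748]
step 1: x' = x̄ + K·y = [-4121/1874, 1587/1874]
step 1: P' = (I − K·H)·P̄ = [7327/3748 3417/3748; 3417/3748 6759/3748]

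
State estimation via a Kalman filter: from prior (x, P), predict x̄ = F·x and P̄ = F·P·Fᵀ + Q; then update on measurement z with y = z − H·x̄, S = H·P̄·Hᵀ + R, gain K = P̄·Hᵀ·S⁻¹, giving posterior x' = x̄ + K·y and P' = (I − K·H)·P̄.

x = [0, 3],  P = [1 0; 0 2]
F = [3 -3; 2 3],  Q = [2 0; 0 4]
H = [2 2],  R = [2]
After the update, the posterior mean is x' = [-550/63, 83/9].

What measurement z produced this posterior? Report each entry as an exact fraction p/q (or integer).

x̄ = F·x = [-9, 9]
P̄ = F·P·Fᵀ + Q = [29 -12; -12 26]
S = H·P̄·Hᵀ + R = [126]
K = P̄·Hᵀ·S⁻¹ = [17/63; 2/9]
x' − x̄ = [17/63, 2/9] = K·y
y = (KᵀK)⁻¹·Kᵀ·(x' − x̄) = [1]
z = y + H·x̄ = [1] + [0] = [1]

z = [1]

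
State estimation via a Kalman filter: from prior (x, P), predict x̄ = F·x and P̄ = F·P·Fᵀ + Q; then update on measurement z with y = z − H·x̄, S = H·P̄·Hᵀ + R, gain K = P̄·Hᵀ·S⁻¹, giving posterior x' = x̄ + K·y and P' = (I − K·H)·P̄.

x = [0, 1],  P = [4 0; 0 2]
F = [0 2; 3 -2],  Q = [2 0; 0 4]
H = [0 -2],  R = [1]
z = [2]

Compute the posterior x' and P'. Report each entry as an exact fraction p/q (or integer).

x' = [354/193, -194/193]
P' = [1674/193 -8/193; -8/193 48/193]

x̄ = F·x = [2, -2]
P̄ = F·P·Fᵀ + Q = [10 -8; -8 48]
y = z − H·x̄ = [-2]
S = H·P̄·Hᵀ + R = [193]
K = P̄·Hᵀ·S⁻¹ = [16/193; -96/193]
x' = x̄ + K·y = [354/193, -194/193]
P' = (I − K·H)·P̄ = [1674/193 -8/193; -8/193 48/193]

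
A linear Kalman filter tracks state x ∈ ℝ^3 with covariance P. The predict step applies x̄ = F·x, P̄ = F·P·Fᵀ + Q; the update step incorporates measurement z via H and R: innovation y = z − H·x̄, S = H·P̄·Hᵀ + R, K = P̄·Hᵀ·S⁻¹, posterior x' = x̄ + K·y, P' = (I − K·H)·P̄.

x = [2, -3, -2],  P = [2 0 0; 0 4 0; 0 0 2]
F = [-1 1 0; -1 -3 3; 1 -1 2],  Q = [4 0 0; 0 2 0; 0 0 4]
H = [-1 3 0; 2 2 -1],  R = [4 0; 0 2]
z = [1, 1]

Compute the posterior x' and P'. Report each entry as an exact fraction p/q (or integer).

x̄ = F·x = [-5, 1, 1]
P̄ = F·P·Fᵀ + Q = [10 -10 -6; -10 58 22; -6 22 18]
y = z − H·x̄ = [-7, 10]
S = H·P̄·Hᵀ + R = [596 216; 216 148]
K = P̄·Hᵀ·S⁻¹ = [-451/2597 1527/5194; 703/2597 545/5194; 9/49 -17/98]
x' = x̄ + K·y = [-2193/2597, 401/2597, -99/49]
P' = (I − K·H)·P̄ = [3349/2597 515/2597 117/49; 515/2597 1109/2597 51/49; 117/49 51/49 353/49]

x' = [-2193/2597, 401/2597, -99/49]
P' = [3349/2597 515/2597 117/49; 515/2597 1109/2597 51/49; 117/49 51/49 353/49]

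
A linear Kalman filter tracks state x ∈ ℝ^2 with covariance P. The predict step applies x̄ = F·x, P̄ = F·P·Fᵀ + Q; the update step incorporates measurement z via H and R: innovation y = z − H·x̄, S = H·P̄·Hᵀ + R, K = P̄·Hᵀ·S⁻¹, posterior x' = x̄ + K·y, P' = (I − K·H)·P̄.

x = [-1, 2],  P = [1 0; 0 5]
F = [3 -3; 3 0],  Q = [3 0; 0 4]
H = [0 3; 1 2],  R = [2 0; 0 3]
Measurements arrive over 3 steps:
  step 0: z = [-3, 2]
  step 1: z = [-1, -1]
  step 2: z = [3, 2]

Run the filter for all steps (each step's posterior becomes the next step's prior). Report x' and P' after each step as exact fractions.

step 0: x' = [20973/6587, -5989/6587], P' = [23442/6587 -2586/6587; -2586/6587 1398/6587]
step 1: x' = [3659061/7454554, -1554745/3727277], P' = [18925041/7454554 -880896/3727277; -880896/3727277 706287/3727277]
step 2: x' = [17704107402/24459090347, 21861245477/24459090347], P' = [61489129308/24459090347 -5747647314/24459090347; -5747647314/24459090347 4633229658/24459090347]

step 0: x̄ = F·x = [-9, -3]
step 0: P̄ = F·P·Fᵀ + Q = [57 9; 9 13]
step 0: y = z − H·x̄ = [6, 17]
step 0: S = H·P̄·Hᵀ + R = [119 105; 105 148]
step 0: K = P̄·Hᵀ·S⁻¹ = [-3879/6587 870/941; 2097/6587 10/941]
step 0: x' = x̄ + K·y = [20973/6587, -5989/6587]
step 0: P' = (I − K·H)·P̄ = [23442/6587 -2586/6587; -2586/6587 1398/6587]
step 1: x̄ = F·x = [80886/6587, 62919/6587]
step 1: P̄ = F·P·Fᵀ + Q = [289869/6587 234252/6587; 234252/6587 237326/6587]
step 1: y = z − H·x̄ = [-195344/6587, -30473/941]
step 1: S = H·P̄·Hᵀ + R = [2149108/6587 303816/941; 303816/941 313706/941]
step 1: K = P̄·Hᵀ·S⁻¹ = [-1321344/3727277 5133819/7454554; 2118861/7454554 177226/3727277]
step 1: x' = x̄ + K·y = [3659061/7454554, -1554745/3727277]
step 1: P' = (I − K·H)·P̄ = [18925041/7454554 -880896/3727277; -880896/3727277 706287/3727277]
step 2: x̄ = F·x = [20305653/7454554, 10977183/7454554]
step 2: P̄ = F·P·Fᵀ + Q = [237114453/7454554 186181497/7454554; 186181497/7454554 200143585/7454554]
step 2: y = z − H·x̄ = [-10567887/7454554, -27350911/7454554]
step 2: S = H·P̄·Hᵀ + R = [1816201373/7454554 1759406001/7454554; 1759406001/7454554 1804778443/7454554]
step 2: K = P̄·Hᵀ·S⁻¹ = [-8621470971/24459090347 16664611560/24459090347; 6949844487/24459090347 1172937334/24459090347]
step 2: x' = x̄ + K·y = [17704107402/24459090347, 21861245477/24459090347]
step 2: P' = (I − K·H)·P̄ = [61489129308/24459090347 -5747647314/24459090347; -5747647314/24459090347 4633229658/24459090347]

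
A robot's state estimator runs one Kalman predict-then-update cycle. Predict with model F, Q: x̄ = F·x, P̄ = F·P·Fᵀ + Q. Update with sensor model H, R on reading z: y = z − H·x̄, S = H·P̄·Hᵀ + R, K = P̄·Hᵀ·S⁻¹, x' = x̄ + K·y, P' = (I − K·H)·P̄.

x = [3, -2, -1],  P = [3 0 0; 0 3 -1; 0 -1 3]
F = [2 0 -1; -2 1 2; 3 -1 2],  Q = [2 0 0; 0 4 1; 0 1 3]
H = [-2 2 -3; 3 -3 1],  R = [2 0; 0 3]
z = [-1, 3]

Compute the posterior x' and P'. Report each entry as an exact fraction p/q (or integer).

x̄ = F·x = [7, -10, 9]
P̄ = F·P·Fᵀ + Q = [17 -17 11; -17 27 -8; 11 -8 49]
y = z − H·x̄ = [60, -57]
S = H·P̄·Hᵀ + R = [983 -824; -824 868]
K = P̄·Hᵀ·S⁻¹ = [1361/43567 27855/174268; -4536/43567 -11333/43567; -18309/43567 -24121/87134]
x' = x̄ + K·y = [-41219/174268, -61849/43567, -37977/87134]
P' = (I − K·H)·P̄ = [364785/174268 81854/43567 -14271/87134; 81854/43567 97721/43567 13602/43567; -14271/87134 13602/43567 26031/43567]

x' = [-41219/174268, -61849/43567, -37977/87134]
P' = [364785/174268 81854/43567 -14271/87134; 81854/43567 97721/43567 13602/43567; -14271/87134 13602/43567 26031/43567]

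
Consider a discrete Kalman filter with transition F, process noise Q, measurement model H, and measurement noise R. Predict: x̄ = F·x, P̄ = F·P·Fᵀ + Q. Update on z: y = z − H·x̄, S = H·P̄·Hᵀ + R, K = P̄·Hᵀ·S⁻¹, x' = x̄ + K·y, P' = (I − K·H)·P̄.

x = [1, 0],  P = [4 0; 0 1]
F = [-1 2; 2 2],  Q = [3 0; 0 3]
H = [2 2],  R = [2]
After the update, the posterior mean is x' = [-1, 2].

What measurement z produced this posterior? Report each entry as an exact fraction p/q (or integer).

z = [2]

x̄ = F·x = [-1, 2]
P̄ = F·P·Fᵀ + Q = [11 -4; -4 23]
S = H·P̄·Hᵀ + R = [106]
K = P̄·Hᵀ·S⁻¹ = [7/53; 19/53]
x' − x̄ = [0, 0] = K·y
y = (KᵀK)⁻¹·Kᵀ·(x' − x̄) = [0]
z = y + H·x̄ = [0] + [2] = [2]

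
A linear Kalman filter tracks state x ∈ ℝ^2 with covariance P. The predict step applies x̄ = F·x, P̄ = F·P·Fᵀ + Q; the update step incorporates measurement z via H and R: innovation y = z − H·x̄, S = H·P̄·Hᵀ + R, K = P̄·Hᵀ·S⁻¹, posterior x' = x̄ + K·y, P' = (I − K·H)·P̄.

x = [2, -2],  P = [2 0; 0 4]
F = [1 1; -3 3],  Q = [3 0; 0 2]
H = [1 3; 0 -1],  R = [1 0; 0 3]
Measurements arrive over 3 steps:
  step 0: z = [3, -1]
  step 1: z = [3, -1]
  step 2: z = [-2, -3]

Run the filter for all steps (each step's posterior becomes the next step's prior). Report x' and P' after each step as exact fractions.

step 0: x̄ = F·x = [0, -12]
step 0: P̄ = F·P·Fᵀ + Q = [9 6; 6 56]
step 0: y = z − H·x̄ = [39, -13]
step 0: S = H·P̄·Hᵀ + R = [550 -174; -174 59]
step 0: K = P̄·Hᵀ·S⁻¹ = [549/2174 699/1087; 261/1087 -262/1087]
step 0: x' = x̄ + K·y = [3237/2174, 541/1087]
step 0: P' = (I − K·H)·P̄ = [13131/2174 -2097/1087; -2097/1087 786/1087]
step 1: x̄ = F·x = [4319/2174, -6465/2174]
step 1: P̄ = F·P·Fᵀ + Q = [12837/2174 -34677/2174; -34677/2174 212167/2174]
step 1: y = z − H·x̄ = [10799/1087, -8639/2174]
step 1: S = H·P̄·Hᵀ + R = [858226/1087 -300912/1087; -300912/1087 218689/2174]
step 1: K = P̄·Hᵀ·S⁻¹ = [426093/6061198 1066851/3030599; 902736/3030599 -455921/3030599]
step 1: x' = x̄ + K·y = [708707/551018, 160708/275509]
step 1: P' = (I − K·H)·P̄ = [19629411/6061198 -3200553/3030599; -3200553/3030599 1367763/3030599]
step 2: x̄ = F·x = [1030123/551018, -1161873/551018]
step 2: P̄ = F·P·Fᵀ + Q = [27746319/6061198 -50681655/6061198; -50681655/6061198 328626737/6061198]
step 2: y = z − H·x̄ = [676730/275509, -2814927/551018]
step 2: S = H·P̄·Hᵀ + R = [1343679110/3030599 -467599278/3030599; -467599278/3030599 346810331/6061198]
step 2: K = P̄·Hᵀ·S⁻¹ = [707674623/9471271958 1646196669/4735635979; 1402797834/4735635979 -704598649/4735635979]
step 2: x' = x̄ + K·y = [1312604558/4735635979, -2940345078/4735635979]
step 2: P' = (I − K·H)·P̄ = [30339214665/9471271958 -4938590007/4735635979; -4938590007/4735635979 2113795947/4735635979]

step 0: x' = [3237/2174, 541/1087], P' = [13131/2174 -2097/1087; -2097/1087 786/1087]
step 1: x' = [708707/551018, 160708/275509], P' = [19629411/6061198 -3200553/3030599; -3200553/3030599 1367763/3030599]
step 2: x' = [1312604558/4735635979, -2940345078/4735635979], P' = [30339214665/9471271958 -4938590007/4735635979; -4938590007/4735635979 2113795947/4735635979]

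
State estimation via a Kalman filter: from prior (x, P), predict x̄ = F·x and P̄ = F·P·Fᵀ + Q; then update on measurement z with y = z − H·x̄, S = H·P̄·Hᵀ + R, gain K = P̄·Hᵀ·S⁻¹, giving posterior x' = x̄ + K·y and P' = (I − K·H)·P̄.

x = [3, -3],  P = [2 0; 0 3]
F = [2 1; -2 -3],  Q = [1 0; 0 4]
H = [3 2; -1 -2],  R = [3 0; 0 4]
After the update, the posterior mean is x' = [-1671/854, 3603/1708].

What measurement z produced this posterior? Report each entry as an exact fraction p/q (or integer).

x̄ = F·x = [3, 3]
P̄ = F·P·Fᵀ + Q = [12 -17; -17 39]
S = H·P̄·Hᵀ + R = [63 -56; -56 104]
K = P̄·Hᵀ·S⁻¹ = [180/427 107/244; -76/427 -333/488]
x' − x̄ = [-4233/854, -1521/1708] = K·y
y = (KᵀK)⁻¹·Kᵀ·(x' − x̄) = [-18, 6]
z = y + H·x̄ = [-18, 6] + [15, -9] = [-3, -3]

z = [-3, -3]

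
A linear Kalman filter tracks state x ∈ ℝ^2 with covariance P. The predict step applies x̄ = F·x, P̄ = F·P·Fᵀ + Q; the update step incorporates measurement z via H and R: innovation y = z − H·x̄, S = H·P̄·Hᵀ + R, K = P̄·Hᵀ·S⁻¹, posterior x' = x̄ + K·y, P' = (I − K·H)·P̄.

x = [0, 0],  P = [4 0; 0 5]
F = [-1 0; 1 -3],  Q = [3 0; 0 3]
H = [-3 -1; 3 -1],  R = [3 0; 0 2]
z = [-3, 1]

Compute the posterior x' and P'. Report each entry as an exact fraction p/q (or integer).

x' = [8529/13133, 12576/13133]
P' = [1782/13133 1020/13133; 1020/13133 15972/13133]

x̄ = F·x = [0, 0]
P̄ = F·P·Fᵀ + Q = [7 -4; -4 52]
y = z − H·x̄ = [-3, 1]
S = H·P̄·Hᵀ + R = [94 -11; -11 141]
K = P̄·Hᵀ·S⁻¹ = [-2122/13133 2163/13133; -6344/13133 -6456/13133]
x' = x̄ + K·y = [8529/13133, 12576/13133]
P' = (I − K·H)·P̄ = [1782/13133 1020/13133; 1020/13133 15972/13133]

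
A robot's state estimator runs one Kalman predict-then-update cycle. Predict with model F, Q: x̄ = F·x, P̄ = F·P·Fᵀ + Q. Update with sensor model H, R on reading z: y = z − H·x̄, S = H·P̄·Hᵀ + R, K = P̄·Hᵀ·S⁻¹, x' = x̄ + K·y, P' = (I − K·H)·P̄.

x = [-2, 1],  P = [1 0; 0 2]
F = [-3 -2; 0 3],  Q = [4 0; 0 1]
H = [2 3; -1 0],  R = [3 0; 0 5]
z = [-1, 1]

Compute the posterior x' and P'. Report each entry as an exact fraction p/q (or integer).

x' = [-103/488, -21/488]
P' = [1965/488 -1305/488; -1305/488 1025/488]

x̄ = F·x = [4, 3]
P̄ = F·P·Fᵀ + Q = [21 -12; -12 19]
y = z − H·x̄ = [-18, 5]
S = H·P̄·Hᵀ + R = [114 -6; -6 26]
K = P̄·Hᵀ·S⁻¹ = [5/488 -393/488; 155/488 261/488]
x' = x̄ + K·y = [-103/488, -21/488]
P' = (I − K·H)·P̄ = [1965/488 -1305/488; -1305/488 1025/488]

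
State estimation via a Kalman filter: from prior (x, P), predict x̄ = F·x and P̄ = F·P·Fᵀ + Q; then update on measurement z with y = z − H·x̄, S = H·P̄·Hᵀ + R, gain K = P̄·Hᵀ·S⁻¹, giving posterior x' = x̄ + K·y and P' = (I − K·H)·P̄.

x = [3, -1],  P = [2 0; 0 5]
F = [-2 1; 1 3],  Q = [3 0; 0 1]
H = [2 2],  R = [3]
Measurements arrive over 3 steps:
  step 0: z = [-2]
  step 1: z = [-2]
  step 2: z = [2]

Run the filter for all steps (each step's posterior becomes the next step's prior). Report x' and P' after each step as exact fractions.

step 0: x' = [-1781/347, 1416/347], P' = [2636/347 -2555/347; -2555/347 2732/347]
step 1: x' = [313046/273745, -112683/54749], P' = [694923/273745 -114843/54749; -114843/54749 131607/54749]
step 2: x' = [117990419/68469967, -58041805/68469967], P' = [175286994/68469967 -145253526/68469967; -145253526/68469967 165956607/68469967]

step 0: x̄ = F·x = [-7, 0]
step 0: P̄ = F·P·Fᵀ + Q = [16 11; 11 48]
step 0: y = z − H·x̄ = [12]
step 0: S = H·P̄·Hᵀ + R = [347]
step 0: K = P̄·Hᵀ·S⁻¹ = [54/347; 118/347]
step 0: x' = x̄ + K·y = [-1781/347, 1416/347]
step 0: P' = (I − K·H)·P̄ = [2636/347 -2555/347; -2555/347 2732/347]
step 1: x̄ = F·x = [4978/347, 2467/347]
step 1: P̄ = F·P·Fᵀ + Q = [24537/347 15699/347; 15699/347 12241/347]
step 1: y = z − H·x̄ = [-15584/347]
step 1: S = H·P̄·Hᵀ + R = [273745/347]
step 1: K = P̄·Hᵀ·S⁻¹ = [80472/273745; 11176/54749]
step 1: x' = x̄ + K·y = [313046/273745, -112683/54749]
step 1: P' = (I − K·H)·P̄ = [694923/273745 -114843/54749; -114843/54749 131607/54749]
step 2: x̄ = F·x = [-1189507/273745, -1377199/273745]
step 2: P̄ = F·P·Fᵀ + Q = [6555822/273745 3455334/273745; 3455334/273745 3445693/273745]
step 2: y = z − H·x̄ = [5680902/273745]
step 2: S = H·P̄·Hᵀ + R = [68469967/273745]
step 2: K = P̄·Hᵀ·S⁻¹ = [20022312/68469967; 13802054/68469967]
step 2: x' = x̄ + K·y = [117990419/68469967, -58041805/68469967]
step 2: P' = (I − K·H)·P̄ = [175286994/68469967 -145253526/68469967; -145253526/68469967 165956607/68469967]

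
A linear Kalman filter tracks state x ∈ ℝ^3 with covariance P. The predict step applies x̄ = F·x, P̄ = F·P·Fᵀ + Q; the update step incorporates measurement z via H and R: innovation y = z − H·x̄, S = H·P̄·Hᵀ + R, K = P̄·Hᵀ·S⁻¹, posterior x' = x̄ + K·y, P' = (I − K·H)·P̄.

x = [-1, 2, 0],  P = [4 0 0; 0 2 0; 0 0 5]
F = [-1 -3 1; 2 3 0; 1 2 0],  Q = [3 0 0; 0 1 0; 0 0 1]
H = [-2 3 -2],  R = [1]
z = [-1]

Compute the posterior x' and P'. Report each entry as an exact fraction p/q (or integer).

x̄ = F·x = [-5, 4, 3]
P̄ = F·P·Fᵀ + Q = [30 -26 -16; -26 35 20; -16 20 13]
y = z − H·x̄ = [-17]
S = H·P̄·Hᵀ + R = [432]
K = P̄·Hᵀ·S⁻¹ = [-53/216; 13/48; 11/72]
x' = x̄ + K·y = [-179/216, -29/48, 29/72]
P' = (I − K·H)·P̄ = [431/108 65/24 7/36; 65/24 53/16 17/8; 7/36 17/8 35/12]

x' = [-179/216, -29/48, 29/72]
P' = [431/108 65/24 7/36; 65/24 53/16 17/8; 7/36 17/8 35/12]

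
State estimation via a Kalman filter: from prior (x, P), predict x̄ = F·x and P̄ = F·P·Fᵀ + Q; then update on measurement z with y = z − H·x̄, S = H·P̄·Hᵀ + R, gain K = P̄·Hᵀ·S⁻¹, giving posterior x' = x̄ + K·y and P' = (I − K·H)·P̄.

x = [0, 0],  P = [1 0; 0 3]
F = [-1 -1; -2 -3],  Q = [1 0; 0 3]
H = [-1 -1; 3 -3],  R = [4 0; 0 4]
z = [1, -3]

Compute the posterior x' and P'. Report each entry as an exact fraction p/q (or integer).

x̄ = F·x = [0, 0]
P̄ = F·P·Fᵀ + Q = [5 11; 11 34]
y = z − H·x̄ = [1, -3]
S = H·P̄·Hᵀ + R = [65 87; 87 157]
K = P̄·Hᵀ·S⁻¹ = [-473/1318 111/1318; -531/1318 -285/1318]
x' = x̄ + K·y = [-403/659, 162/659]
P' = (I − K·H)·P̄ = [510/659 436/659; 436/659 626/659]

x' = [-403/659, 162/659]
P' = [510/659 436/659; 436/659 626/659]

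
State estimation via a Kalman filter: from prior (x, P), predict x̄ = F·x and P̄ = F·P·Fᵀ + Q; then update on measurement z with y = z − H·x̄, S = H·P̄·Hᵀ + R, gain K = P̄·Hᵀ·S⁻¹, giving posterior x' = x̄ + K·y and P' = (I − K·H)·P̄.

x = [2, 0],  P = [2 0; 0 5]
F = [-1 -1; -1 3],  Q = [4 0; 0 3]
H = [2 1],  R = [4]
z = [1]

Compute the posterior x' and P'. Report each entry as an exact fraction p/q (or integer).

x̄ = F·x = [-2, -2]
P̄ = F·P·Fᵀ + Q = [11 -13; -13 50]
y = z − H·x̄ = [7]
S = H·P̄·Hᵀ + R = [46]
K = P̄·Hᵀ·S⁻¹ = [9/46; 12/23]
x' = x̄ + K·y = [-29/46, 38/23]
P' = (I − K·H)·P̄ = [425/46 -407/23; -407/23 862/23]

x' = [-29/46, 38/23]
P' = [425/46 -407/23; -407/23 862/23]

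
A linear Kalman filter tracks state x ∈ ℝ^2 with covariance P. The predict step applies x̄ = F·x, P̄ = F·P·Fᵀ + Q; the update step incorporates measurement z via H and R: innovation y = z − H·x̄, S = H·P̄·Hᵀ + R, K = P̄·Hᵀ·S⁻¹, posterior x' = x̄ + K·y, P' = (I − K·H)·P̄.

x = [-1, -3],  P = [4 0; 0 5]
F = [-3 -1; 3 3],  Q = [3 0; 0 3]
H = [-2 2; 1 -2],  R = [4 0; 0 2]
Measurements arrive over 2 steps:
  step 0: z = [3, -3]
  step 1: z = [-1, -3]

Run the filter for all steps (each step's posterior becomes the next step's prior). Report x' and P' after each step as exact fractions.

step 0: x' = [-2247/2141, 3165/4282], P' = [6658/2141 4278/2141; 4278/2141 3453/2141]
step 1: x' = [5346951/3179419, 5994228/3179419], P' = [5406414/3179419 3233754/3179419; 3233754/3179419 2956593/3179419]

step 0: x̄ = F·x = [6, -12]
step 0: P̄ = F·P·Fᵀ + Q = [44 -51; -51 84]
step 0: y = z − H·x̄ = [39, -33]
step 0: S = H·P̄·Hᵀ + R = [924 -730; -730 586]
step 0: K = P̄·Hᵀ·S⁻¹ = [-1190/2141 -949/2141; -825/4282 -1314/2141]
step 0: x' = x̄ + K·y = [-2247/2141, 3165/4282]
step 0: P' = (I − K·H)·P̄ = [6658/2141 4278/2141; 4278/2141 3453/2141]
step 1: x̄ = F·x = [10317/4282, -3987/4282]
step 1: P̄ = F·P·Fᵀ + Q = [95466/2141 -121617/2141; -121617/2141 174426/2141]
step 1: y = z − H·x̄ = [12163/2141, -31137/4282]
step 1: S = H·P̄·Hᵀ + R = [2061068/2141 -1618338/2141; -1618338/2141 1283920/2141]
step 1: K = P̄·Hᵀ·S⁻¹ = [-1086330/3179419 -530547/3179419; -277161/6358838 -1339716/3179419]
step 1: x' = x̄ + K·y = [5346951/3179419, 5994228/3179419]
step 1: P' = (I − K·H)·P̄ = [5406414/3179419 3233754/3179419; 3233754/3179419 2956593/3179419]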